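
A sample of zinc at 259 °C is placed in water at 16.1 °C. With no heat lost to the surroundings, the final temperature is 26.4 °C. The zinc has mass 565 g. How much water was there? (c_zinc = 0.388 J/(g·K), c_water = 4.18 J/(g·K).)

m ≈ 1180 g

Let T be the final temperature. ΣQ_i = 0:
565×0.388×(26.4 − 259) + m×4.18×(26.4 − 16.1) = 0
43.05 m = 50991
m = 50991/43.05 ≈ 1184 g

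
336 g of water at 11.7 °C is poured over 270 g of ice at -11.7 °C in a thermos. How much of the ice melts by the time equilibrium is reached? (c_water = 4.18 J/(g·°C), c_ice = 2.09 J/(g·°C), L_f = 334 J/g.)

m_melted ≈ 29.4 g

Heat available from the water dropping to 0 °C: 336×4.18×11.7 = 16432 J.
Warming the ice to 0 °C takes 270×2.09×11.7 = 6602.3 J, leaving 9830.1 J for melting.
To melt every bit of ice: 270×334 = 90180 J.
Since 9830.1 < 90180 J, not all the ice melts; equilibrium is at 0 °C.
Mass melted = 9830.1/334 ≈ 29.43 g.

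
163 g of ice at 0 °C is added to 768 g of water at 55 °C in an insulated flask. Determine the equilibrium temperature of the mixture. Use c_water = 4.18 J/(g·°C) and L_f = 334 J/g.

T_f ≈ 31.4 °C

Net heat exchanged in the isolated system is zero:
latent heat to melt: 163×334 = 54442; meltwater 0→T: 163×4.18×T = 681.34 T; water: 3210.2(T − 55)
3891.6 T = 176563 − 54442 = 122121
T ≈ 31.38 °C (positive, so assuming full melt was valid).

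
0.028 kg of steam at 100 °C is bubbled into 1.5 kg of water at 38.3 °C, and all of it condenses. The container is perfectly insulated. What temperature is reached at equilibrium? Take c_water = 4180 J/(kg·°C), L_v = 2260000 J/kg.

Conservation of energy gives ΣQ = 0:
latent heat released on condensation: 0.028×2260000 = 63280; condensate cools 100→T: 0.028×4180×(T − 100) = 117.04(T − 100); water warms: 1.5×4180×(T − 38.3) = 6270(T − 38.3)
6387 T = 63280 + 11704 + 240141 = 315125
T ≈ 49.34 °C (< 100 °C, so full condensation is consistent).

T_f ≈ 49.3 °C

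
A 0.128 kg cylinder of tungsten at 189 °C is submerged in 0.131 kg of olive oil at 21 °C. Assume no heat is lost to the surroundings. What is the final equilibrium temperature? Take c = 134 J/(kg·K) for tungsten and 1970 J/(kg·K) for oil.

T_f ≈ 31.5 °C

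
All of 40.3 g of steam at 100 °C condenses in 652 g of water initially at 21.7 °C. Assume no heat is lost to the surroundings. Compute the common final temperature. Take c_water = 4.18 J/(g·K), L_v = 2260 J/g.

Energy balance with sensible and latent terms:
condense steam: −40.3×2260 = −91078
  condensed water 100 °C→T: 168.45(T − 100)
  original water: 2725.4(T − 21.7)
2893.8 T = 91078 + 16845 + 59140 = 167064
T ≈ 57.73 °C (< 100 °C, so full condensation is consistent).

T_f ≈ 57.7 °C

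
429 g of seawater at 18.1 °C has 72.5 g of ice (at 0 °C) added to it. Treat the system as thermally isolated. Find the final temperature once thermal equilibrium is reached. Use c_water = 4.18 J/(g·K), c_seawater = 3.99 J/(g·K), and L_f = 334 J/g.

T_f ≈ 3.4 °C

Energy balance with sensible and latent terms:
fusion: m_ice L_f = 72.5×334 = 24215
  meltwater 0→T: 72.5×4.18×T = 303.05 T
  seawater cools: 429×3.99×(T − 18.1) = 1711.7(T − 18.1)
2014.8 T = 30982 − 24215 = 6767
T ≈ 3.36 °C (positive, so assuming full melt was valid).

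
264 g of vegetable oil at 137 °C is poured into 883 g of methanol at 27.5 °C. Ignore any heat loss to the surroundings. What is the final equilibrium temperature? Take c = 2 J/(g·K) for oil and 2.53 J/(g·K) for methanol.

T_f ≈ 48.4 °C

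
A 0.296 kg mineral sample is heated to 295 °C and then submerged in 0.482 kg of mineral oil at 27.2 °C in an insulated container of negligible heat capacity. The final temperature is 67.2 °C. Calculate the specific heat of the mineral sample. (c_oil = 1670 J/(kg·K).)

c ≈ 478 J/(kg·K)

m_s c (T_s − T_f) = m_oil c_oil (T_f − T_0):
0.296×c×(295 − 67.2) = 0.482×1670×(67.2 − 27.2)
67.43 c = 32198  ⇒  c ≈ 477.5 J/(kg·K)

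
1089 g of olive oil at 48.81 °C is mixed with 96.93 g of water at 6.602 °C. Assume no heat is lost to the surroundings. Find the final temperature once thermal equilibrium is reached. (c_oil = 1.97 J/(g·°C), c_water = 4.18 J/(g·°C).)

Let T be the final temperature. ΣQ_i = 0:
1089*1.97*(T − 48.81) + 96.93*4.18*(T − 6.602) = 0
2145.3(T − 48.81) + 405.17(T − 6.602) = 0
2550.5 T = 107388
T ≈ 42.10 °C

T_f ≈ 42.1 °C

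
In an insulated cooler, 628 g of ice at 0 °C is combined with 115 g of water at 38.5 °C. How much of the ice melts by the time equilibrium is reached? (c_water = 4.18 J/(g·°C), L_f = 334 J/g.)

Cooling the water to 0 °C releases 115·4.18·38.5 = 18507 J.
Fully melting the ice requires m_ice L_f = 628·334 = 209752 J.
18507 J < 209752 J, so only part of the ice melts and the system sits at 0 °C.
m_melt = 18507 / L_f = 55.41 g.

m_melted ≈ 55.4 g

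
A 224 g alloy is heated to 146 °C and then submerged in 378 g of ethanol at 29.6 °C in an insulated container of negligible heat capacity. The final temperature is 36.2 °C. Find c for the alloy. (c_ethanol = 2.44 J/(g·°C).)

Heat lost by the alloy = heat gained by the ethanol:
224·c·(146 − 36.2) = 378·2.44·(36.2 − 29.6)
24595 c = 6087.3  ⇒  c ≈ 0.2475 J/(g·°C)

c ≈ 0.248 J/(g·°C)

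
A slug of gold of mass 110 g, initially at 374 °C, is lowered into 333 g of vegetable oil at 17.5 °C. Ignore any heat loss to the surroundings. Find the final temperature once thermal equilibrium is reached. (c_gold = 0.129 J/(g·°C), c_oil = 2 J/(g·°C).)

T_f ≈ 24.9 °C

T_f = Σ m_i c_i T_i / Σ m_i c_i:
T_f = (14.19*374 + 666*17.5) / (14.19 + 666)
    = 16962 / 680.19 ≈ 24.94 °C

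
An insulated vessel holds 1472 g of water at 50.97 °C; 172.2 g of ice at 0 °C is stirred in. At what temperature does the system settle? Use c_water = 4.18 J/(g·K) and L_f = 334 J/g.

T_f ≈ 37.3 °C

Heat gained plus heat lost sum to zero:
fusion: m_ice L_f = 172.2×334 = 57515; meltwater 0→T: 172.2×4.18×T = 719.8 T; water cools: 1472×4.18×(T − 50.97) = 6153(T − 50.97)
6872.8 T = 313616 − 57515 = 256102
T ≈ 37.26 °C — above 0 °C, consistent with complete melting.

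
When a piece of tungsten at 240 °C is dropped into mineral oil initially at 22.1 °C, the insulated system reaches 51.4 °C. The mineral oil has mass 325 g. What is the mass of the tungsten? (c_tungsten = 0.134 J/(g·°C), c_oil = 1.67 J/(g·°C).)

m ≈ 629 g

Heat gained plus heat lost sum to zero:
m×0.134×(51.4 − 240) + 325×1.67×(51.4 − 22.1) = 0
-25.27 m = -15903
m = -15903/-25.27 ≈ 629.2 g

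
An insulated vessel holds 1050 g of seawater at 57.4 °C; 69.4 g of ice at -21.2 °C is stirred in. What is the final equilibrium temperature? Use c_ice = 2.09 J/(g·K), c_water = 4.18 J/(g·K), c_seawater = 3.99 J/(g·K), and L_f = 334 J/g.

Conservation of energy gives ΣQ = 0:
ice -21.2→0 °C: 69.4×2.09×21.2 = 3075
  melt ice: 69.4×334 = 23180
  meltwater 0→T: 69.4×4.18×T = 290.09 T
  seawater cools: 1050×3.99×(T − 57.4) = 4189.5(T − 57.4)
4479.6 T = 240477 − 26255 = 214223
T ≈ 47.82 °C — above 0 °C, consistent with complete melting.

T_f ≈ 47.8 °C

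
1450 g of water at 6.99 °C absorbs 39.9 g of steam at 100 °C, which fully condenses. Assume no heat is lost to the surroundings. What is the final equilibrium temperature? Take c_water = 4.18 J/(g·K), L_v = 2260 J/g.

Sum of m c ΔT and latent-heat terms is zero:
latent heat released on condensation: 39.9·2260 = 90174; condensate cools 100→T: 39.9·4.18·(T − 100) = 166.78(T − 100); water warms: 1450·4.18·(T − 6.99) = 6061(T − 6.99)
6227.8 T = 90174 + 16678 + 42366 = 149219
T ≈ 23.96 °C — below 100 °C, confirming all the steam condensed.

T_f ≈ 24.0 °C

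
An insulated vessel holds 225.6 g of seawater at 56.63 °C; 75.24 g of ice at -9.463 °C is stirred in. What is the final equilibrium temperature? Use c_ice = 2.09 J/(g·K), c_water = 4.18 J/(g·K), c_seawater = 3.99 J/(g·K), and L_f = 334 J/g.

Net heat exchanged in the isolated system is zero:
warm ice to 0 °C: 75.24×2.09×(0 − (-9.463)) = 1488.1
  fusion: m_ice L_f = 75.24×334 = 25130
  meltwater 0→T: 75.24×4.18×T = 314.5 T
  seawater: 900.14(T − 56.63)
1214.6 T = 50975 − 26618 = 24357
T ≈ 20.05 °C (positive, so assuming full melt was valid).

T_f ≈ 20.1 °C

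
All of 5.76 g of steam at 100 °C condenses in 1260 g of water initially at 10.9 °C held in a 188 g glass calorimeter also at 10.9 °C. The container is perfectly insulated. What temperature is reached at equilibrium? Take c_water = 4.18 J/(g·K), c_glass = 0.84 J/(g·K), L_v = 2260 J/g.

T_f ≈ 13.7 °C

Let T be the final temperature. ΣQ_i = 0:
steam→water at 100 °C releases m L_v = 5.76×2260 = 13018; condensate cools 100→T: 5.76×4.18×(T − 100) = 24.08(T − 100); water warms: 1260×4.18×(T − 10.9) = 5266.8(T − 10.9); glass cup: 188×0.84×(T − 10.9) = 157.92(T − 10.9)
5448.8 T = 13018 + 2407.7 + 59129 = 74555
T ≈ 13.68 °C, under the boiling point, so the assumption holds.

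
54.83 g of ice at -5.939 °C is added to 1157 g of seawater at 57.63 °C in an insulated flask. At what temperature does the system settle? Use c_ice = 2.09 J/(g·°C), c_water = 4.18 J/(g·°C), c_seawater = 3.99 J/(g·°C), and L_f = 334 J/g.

Heat gained plus heat lost sum to zero:
ice -5.939→0 °C: 54.83×2.09×5.939 = 680.58; latent heat to melt: 54.83×334 = 18313; warm the meltwater: 229.19 T; seawater: 4616.4(T − 57.63)
4845.6 T = 266045 − 18994 = 247051
T ≈ 50.98 °C. Since T > 0 °C, the all-ice-melts assumption holds.

T_f ≈ 51.0 °C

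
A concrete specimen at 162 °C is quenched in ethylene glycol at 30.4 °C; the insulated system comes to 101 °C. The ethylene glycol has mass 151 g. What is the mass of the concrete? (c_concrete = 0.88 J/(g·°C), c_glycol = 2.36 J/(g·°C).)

Heat lost by the concrete = heat gained by the glycol:
m·0.88·(162 − 101) = 151·2.36·(101 − 30.4)
53.68 m = 25159  ⇒  m ≈ 468.7 g

m ≈ 469 g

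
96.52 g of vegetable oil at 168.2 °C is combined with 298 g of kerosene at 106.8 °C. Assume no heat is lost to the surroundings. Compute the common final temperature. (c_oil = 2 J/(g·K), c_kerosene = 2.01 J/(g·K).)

T_f ≈ 121.8 °C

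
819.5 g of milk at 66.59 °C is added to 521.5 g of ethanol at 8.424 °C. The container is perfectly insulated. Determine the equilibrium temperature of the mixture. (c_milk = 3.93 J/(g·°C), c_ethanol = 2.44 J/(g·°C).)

T_f ≈ 50.1 °C

Heat gained plus heat lost sum to zero:
819.5·3.93·(T − 66.59) + 521.5·2.44·(T − 8.424) = 0
3220.6(T − 66.59) + 1272.5(T − 8.424) = 0
(3220.6 + 1272.5) T = 3220.6·66.59 + 1272.5·8.424
T = 225181/4493.1 ≈ 50.12 °C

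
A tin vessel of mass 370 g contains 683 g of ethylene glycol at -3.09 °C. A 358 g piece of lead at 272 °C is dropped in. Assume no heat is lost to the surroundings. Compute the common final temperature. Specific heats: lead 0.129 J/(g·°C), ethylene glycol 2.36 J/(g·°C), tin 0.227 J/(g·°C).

Let T be the final temperature. ΣQ_i = 0:
358*0.129*(T − 272) + 683*2.36*(T − (-3.09)) + 370*0.227*(T − (-3.09)) = 0
46.18(T − 272) + 1611.9(T − (-3.09)) + 83.99(T − (-3.09)) = 0
(46.18 + 1611.9 + 83.99) T = 46.18*272 + 1611.9*(-3.09) + 83.99*(-3.09)
T = 7321.3/1742.1 ≈ 4.20 °C

T_f ≈ 4.2 °C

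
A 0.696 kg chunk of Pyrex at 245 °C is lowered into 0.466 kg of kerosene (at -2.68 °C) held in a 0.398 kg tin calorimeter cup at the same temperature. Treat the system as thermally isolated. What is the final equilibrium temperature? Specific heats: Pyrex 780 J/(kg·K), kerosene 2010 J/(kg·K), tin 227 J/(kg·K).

T_f is the heat-capacity-weighted average of the initial temperatures:
T_f = (542.88*245 + 936.66*(-2.68) + 90.35*(-2.68)) / (542.88 + 936.66 + 90.35)
    = 130253 / 1569.9 ≈ 82.97 °C

T_f ≈ 83.0 °C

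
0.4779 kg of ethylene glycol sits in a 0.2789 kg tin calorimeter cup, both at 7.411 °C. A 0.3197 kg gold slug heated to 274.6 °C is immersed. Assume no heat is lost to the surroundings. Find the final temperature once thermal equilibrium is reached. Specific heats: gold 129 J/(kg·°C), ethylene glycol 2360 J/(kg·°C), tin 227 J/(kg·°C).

T_f ≈ 16.4 °C

T_f = Σ m_i c_i T_i / Σ m_i c_i:
T_f = (41.24×274.6 + 1127.8×7.411 + 63.31×7.411) / (41.24 + 1127.8 + 63.31)
    = 20153 / 1232.4 ≈ 16.35 °C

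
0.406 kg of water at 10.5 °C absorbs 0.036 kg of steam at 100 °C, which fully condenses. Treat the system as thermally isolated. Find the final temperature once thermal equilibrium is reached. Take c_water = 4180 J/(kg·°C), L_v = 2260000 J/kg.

T_f ≈ 61.8 °C

Energy conservation, ΣQ = 0:
latent heat released on condensation: 0.036·2260000 = 81360; condensed water 100 °C→T: 150.48(T − 100); water warms: 0.406·4180·(T − 10.5) = 1697.1(T − 10.5)
1847.6 T = 81360 + 15048 + 17819 = 114227
T ≈ 61.83 °C (< 100 °C, so full condensation is consistent).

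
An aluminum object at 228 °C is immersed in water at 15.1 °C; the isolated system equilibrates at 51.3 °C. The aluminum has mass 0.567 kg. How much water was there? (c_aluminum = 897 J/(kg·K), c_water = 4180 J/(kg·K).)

Heat gained plus heat lost sum to zero:
0.567×897×(51.3 − 228) + m×4180×(51.3 − 15.1) = 0
151316 m = 89869
m = 89869/151316 ≈ 0.5939 kg

m ≈ 0.594 kg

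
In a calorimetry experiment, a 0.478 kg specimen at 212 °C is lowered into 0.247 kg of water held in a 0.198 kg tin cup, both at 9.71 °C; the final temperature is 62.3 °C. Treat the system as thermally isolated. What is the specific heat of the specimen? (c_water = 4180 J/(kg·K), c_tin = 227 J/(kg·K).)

c ≈ 792 J/(kg·K)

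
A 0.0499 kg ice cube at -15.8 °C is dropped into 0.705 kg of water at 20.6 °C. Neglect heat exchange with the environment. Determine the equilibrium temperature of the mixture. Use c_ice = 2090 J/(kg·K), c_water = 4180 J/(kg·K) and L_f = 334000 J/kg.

T_f ≈ 13.4 °C

Taking heat into each body as positive, Σ m c ΔT = 0:
ice -15.8→0 °C: 0.0499×2090×15.8 = 1647.8; melt ice: 0.0499×334000 = 16667; meltwater 0→T: 0.0499×4180×T = 208.58 T; water cools: 0.705×4180×(T − 20.6) = 2946.9(T − 20.6)
3155.5 T = 60706 − 18314 = 42392
T ≈ 13.43 °C — above 0 °C, consistent with complete melting.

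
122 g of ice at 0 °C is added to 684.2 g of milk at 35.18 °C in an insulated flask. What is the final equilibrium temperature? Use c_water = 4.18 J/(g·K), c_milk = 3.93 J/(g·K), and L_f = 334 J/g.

T_f ≈ 16.8 °C

Heat gained plus heat lost sum to zero:
fusion: m_ice L_f = 122×334 = 40748
  meltwater 0→T: 122×4.18×T = 509.96 T
  milk cools: 684.2×3.93×(T − 35.18) = 2688.9(T − 35.18)
3198.9 T = 94596 − 40748 = 53848
T ≈ 16.83 °C — above 0 °C, consistent with complete melting.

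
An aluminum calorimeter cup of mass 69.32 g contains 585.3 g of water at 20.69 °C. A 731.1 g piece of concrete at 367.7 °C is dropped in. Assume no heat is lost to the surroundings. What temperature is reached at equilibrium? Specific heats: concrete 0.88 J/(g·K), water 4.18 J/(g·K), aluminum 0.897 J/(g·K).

Net heat exchanged in the isolated system is zero:
731.1×0.88×(T − 367.7) + 585.3×4.18×(T − 20.69) + 69.32×0.897×(T − 20.69) = 0
643.37(T − 367.7) + 2446.6(T − 20.69) + 62.18(T − 20.69) = 0
(643.37 + 2446.6 + 62.18) T = 643.37×367.7 + 2446.6×20.69 + 62.18×20.69
T ≈ 91.52 °C

T_f ≈ 91.5 °C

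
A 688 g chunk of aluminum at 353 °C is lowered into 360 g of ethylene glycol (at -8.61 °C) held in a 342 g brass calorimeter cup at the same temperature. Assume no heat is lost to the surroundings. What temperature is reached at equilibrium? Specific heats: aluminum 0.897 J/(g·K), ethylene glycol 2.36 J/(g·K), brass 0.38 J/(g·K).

T_f ≈ 131.2 °C

Energy conservation, ΣQ = 0:
688*0.897*(T − 353) + 360*2.36*(T − (-8.61)) + 342*0.38*(T − (-8.61)) = 0
617.14(T − 353) + 849.6(T − (-8.61)) + 129.96(T − (-8.61)) = 0
1596.7 T = 209415
T ≈ 131.16 °C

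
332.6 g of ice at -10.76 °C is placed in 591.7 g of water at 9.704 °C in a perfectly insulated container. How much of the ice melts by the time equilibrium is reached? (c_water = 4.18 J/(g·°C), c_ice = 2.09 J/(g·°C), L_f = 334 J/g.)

m_melted ≈ 49.5 g

Cooling the water to 0 °C releases 591.7·4.18·9.704 = 24001 J.
Warming the ice to 0 °C takes 332.6·2.09·10.76 = 7479.6 J, leaving 16521 J for melting.
Melting all 332.6 g of ice would need 332.6·334 = 111088 J.
Since 16521 < 111088 J, not all the ice melts; equilibrium is at 0 °C.
m_melted·334 = 16521  ⇒  m_melted ≈ 49.47 g.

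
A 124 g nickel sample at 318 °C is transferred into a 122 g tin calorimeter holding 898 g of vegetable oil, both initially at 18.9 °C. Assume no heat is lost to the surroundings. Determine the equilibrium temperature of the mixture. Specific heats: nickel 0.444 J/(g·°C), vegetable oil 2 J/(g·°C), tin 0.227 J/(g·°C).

Energy conservation, ΣQ = 0:
124·0.444·(T − 318) + 898·2·(T − 18.9) + 122·0.227·(T − 18.9) = 0
55.06(T − 318) + 1796(T − 18.9) + 27.69(T − 18.9) = 0
1878.8 T = 51976
T ≈ 27.67 °C

T_f ≈ 27.7 °C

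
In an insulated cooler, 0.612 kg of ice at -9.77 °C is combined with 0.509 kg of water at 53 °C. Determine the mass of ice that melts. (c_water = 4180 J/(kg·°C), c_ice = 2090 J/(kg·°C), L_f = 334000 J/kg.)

Water can give up m c ΔT = 0.509·4180·53 = 112764 J before reaching 0 °C.
Warming the ice to 0 °C takes 0.612·2090·9.77 = 12497 J, leaving 100267 J for melting.
Melting all 0.612 kg of ice would need 0.612·334000 = 204408 J.
That's not enough to melt it all — equilibrium is at 0 °C with ice remaining.
m_melt = 100267 / L_f = 0.3002 kg.

m_melted ≈ 0.3 kg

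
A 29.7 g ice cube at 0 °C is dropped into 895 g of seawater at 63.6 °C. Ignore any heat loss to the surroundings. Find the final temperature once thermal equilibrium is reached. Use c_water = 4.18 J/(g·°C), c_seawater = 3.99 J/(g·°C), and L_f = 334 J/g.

T_f ≈ 58.8 °C

Setting the total heat transfer to zero:
melt ice: 29.7×334 = 9919.8; warm the meltwater: 124.15 T; seawater cools: 895×3.99×(T − 63.6) = 3571.1(T − 63.6)
3695.2 T = 227119 − 9919.8 = 217199
T ≈ 58.78 °C. Since T > 0 °C, the all-ice-melts assumption holds.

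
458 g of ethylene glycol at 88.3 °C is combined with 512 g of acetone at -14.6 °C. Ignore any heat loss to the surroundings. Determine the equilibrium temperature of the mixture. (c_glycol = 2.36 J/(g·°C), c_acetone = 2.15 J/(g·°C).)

T_f ≈ 36.4 °C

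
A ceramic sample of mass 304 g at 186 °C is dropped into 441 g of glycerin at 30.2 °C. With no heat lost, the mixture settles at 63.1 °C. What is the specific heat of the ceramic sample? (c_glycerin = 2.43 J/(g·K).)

Heat lost by the ceramic sample = heat gained by the glycerin:
304·c·(186 − 63.1) = 441·2.43·(63.1 − 30.2)
37362 c = 35257  ⇒  c ≈ 0.9437 J/(g·K)

c ≈ 0.944 J/(g·K)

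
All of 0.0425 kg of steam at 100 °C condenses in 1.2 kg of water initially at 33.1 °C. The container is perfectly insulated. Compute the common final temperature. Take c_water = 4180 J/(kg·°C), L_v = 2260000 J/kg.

Net heat exchanged in the isolated system is zero:
latent heat released on condensation: 0.0425·2260000 = 96050
  condensed water 100 °C→T: 177.65(T − 100)
  original water: 5016(T − 33.1)
5193.6 T = 96050 + 17765 + 166030 = 279845
T ≈ 53.88 °C — below 100 °C, confirming all the steam condensed.

T_f ≈ 53.9 °C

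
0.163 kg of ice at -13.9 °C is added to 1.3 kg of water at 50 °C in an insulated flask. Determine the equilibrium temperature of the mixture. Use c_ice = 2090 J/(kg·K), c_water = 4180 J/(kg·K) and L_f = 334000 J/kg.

T_f ≈ 34.8 °C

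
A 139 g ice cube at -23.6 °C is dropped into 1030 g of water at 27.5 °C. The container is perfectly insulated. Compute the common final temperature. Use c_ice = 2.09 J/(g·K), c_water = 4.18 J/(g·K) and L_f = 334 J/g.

T_f ≈ 13.3 °C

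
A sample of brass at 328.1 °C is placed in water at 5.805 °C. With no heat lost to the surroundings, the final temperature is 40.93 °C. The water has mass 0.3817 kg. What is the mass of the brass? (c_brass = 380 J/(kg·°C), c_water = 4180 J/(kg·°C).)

m ≈ 0.514 kg

Net heat exchanged in the isolated system is zero:
m·380·(40.93 − 328.1) + 0.3817·4180·(40.93 − 5.805) = 0
-109125 m = -56042
m = -56042/-109125 ≈ 0.5136 kg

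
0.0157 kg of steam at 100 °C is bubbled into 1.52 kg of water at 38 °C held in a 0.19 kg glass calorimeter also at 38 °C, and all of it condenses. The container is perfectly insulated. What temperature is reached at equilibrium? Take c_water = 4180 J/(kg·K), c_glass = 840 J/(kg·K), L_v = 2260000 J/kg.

Heat gained plus heat lost sum to zero:
latent heat released on condensation: 0.0157×2260000 = 35482
  condensate cools 100→T: 0.0157×4180×(T − 100) = 65.63(T − 100)
  original water: 6353.6(T − 38)
  cup: 159.6(T − 38)
6578.8 T = 35482 + 6562.6 + 247502 = 289546
T ≈ 44.01 °C, under the boiling point, so the assumption holds.

T_f ≈ 44.0 °C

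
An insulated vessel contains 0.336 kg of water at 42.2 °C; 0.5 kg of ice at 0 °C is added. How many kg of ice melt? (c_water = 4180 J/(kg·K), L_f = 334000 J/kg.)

m_melted ≈ 0.177 kg

Heat available from the water dropping to 0 °C: 0.336·4180·42.2 = 59269 J.
Fully melting the ice requires m_ice L_f = 0.5·334000 = 167000 J.
59269 J < 167000 J, so only part of the ice melts and the system sits at 0 °C.
m_melted·334000 = 59269  ⇒  m_melted ≈ 0.1775 kg.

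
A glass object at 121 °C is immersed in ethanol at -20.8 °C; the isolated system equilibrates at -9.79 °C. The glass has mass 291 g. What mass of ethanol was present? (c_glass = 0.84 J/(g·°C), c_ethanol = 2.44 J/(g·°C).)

Heat lost by the glass = heat gained by the ethanol:
291×0.84×(121 − -9.79) = m×2.44×(-9.79 − (-20.8))
26.86 m = 31970  ⇒  m ≈ 1190 g

m ≈ 1190 g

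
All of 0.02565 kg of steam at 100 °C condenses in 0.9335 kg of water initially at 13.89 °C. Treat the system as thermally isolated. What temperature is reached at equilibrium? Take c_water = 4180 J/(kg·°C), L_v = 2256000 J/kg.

T_f ≈ 30.6 °C

Sum of m c ΔT and latent-heat terms is zero:
latent heat released on condensation: 0.02565·2256000 = 57866; condensed water 100 °C→T: 107.22(T − 100); original water: 3902(T − 13.89)
4009.2 T = 57866 + 10722 + 54199 = 122787
T ≈ 30.63 °C — below 100 °C, confirming all the steam condensed.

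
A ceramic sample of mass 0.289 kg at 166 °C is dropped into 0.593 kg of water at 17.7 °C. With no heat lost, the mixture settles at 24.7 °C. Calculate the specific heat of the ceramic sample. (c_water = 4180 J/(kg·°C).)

c ≈ 425 J/(kg·°C)

Heat gained plus heat lost sum to zero:
0.289·c·(24.7 − 166) + 0.593·4180·(24.7 − 17.7) = 0
-40.84 c = -17351
c = -17351/-40.84 ≈ 424.9 J/(kg·°C)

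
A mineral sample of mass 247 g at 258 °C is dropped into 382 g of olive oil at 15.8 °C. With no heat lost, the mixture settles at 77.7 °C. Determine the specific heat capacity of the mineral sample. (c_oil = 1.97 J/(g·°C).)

Energy conservation, ΣQ = 0:
247·c·(77.7 − 258) + 382·1.97·(77.7 − 15.8) = 0
-44534 c = -46582
c = -46582/-44534 ≈ 1.046 J/(g·°C)

c ≈ 1.05 J/(g·°C)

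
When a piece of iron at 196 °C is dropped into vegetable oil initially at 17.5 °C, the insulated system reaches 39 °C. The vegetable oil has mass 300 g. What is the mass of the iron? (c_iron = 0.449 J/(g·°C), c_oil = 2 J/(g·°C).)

Heat lost by the iron = heat gained by the oil:
m·0.449·(196 − 39) = 300·2·(39 − 17.5)
70.49 m = 12900  ⇒  m ≈ 183 g

m ≈ 183 g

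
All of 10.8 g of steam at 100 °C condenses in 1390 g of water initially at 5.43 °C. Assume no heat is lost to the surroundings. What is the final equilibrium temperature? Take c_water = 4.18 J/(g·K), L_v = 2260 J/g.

T_f ≈ 10.3 °C

Taking heat into each body as positive, Σ m c ΔT = 0:
latent heat released on condensation: 10.8×2260 = 24408
  condensate cools 100→T: 10.8×4.18×(T − 100) = 45.14(T − 100)
  water warms: 1390×4.18×(T − 5.43) = 5810.2(T − 5.43)
5855.3 T = 24408 + 4514.4 + 31549 = 60472
T ≈ 10.33 °C (< 100 °C, so full condensation is consistent).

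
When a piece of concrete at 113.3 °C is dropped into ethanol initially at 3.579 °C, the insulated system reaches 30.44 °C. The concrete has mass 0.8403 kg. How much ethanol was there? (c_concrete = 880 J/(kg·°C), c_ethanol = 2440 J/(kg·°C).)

m ≈ 0.935 kg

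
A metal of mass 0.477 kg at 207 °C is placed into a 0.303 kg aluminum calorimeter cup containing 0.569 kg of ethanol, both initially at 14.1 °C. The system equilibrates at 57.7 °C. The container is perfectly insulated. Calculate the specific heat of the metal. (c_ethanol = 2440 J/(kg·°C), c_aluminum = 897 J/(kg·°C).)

c ≈ 1020 J/(kg·°C)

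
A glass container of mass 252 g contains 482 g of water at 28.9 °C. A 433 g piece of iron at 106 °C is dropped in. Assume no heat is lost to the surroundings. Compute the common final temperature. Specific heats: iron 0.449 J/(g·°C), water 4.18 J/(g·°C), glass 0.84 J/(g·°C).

T_f ≈ 35.1 °C

Conservation of energy gives ΣQ = 0:
433×0.449×(T − 106) + 482×4.18×(T − 28.9) + 252×0.84×(T − 28.9) = 0
194.42(T − 106) + 2014.8(T − 28.9) + 211.68(T − 28.9) = 0
(194.42 + 2014.8 + 211.68) T = 194.42×106 + 2014.8×28.9 + 211.68×28.9
T = 84952/2420.9 ≈ 35.09 °C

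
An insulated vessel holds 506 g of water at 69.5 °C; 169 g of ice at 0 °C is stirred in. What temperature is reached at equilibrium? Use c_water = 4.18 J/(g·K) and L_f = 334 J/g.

Taking heat into each body as positive, Σ m c ΔT = 0:
latent heat to melt: 169·334 = 56446
  meltwater 0→T: 169·4.18·T = 706.42 T
  water: 2115.1(T − 69.5)
2821.5 T = 146998 − 56446 = 90552
T ≈ 32.09 °C — above 0 °C, consistent with complete melting.

T_f ≈ 32.1 °C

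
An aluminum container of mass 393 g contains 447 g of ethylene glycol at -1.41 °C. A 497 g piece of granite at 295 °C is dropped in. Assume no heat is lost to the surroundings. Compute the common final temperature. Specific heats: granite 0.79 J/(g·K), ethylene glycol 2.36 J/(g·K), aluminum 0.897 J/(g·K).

T_f ≈ 63.2 °C

Conservation of energy gives ΣQ = 0:
497×0.79×(T − 295) + 447×2.36×(T − (-1.41)) + 393×0.897×(T − (-1.41)) = 0
392.63(T − 295) + 1054.9(T − (-1.41)) + 352.52(T − (-1.41)) = 0
(392.63 + 1054.9 + 352.52) T = 392.63×295 + 1054.9×(-1.41) + 352.52×(-1.41)
T ≈ 63.24 °C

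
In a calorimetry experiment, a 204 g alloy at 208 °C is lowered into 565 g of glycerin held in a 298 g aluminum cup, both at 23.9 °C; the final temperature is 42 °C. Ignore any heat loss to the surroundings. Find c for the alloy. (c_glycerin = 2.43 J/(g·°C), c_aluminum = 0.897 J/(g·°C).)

Energy conservation, ΣQ = 0:
204·c·(42 − 208) + 565·2.43·(42 − 23.9) + 298·0.897·(42 − 23.9) = 0
-33864 c = -29689
c = -29689/-33864 ≈ 0.8767 J/(g·°C)

c ≈ 0.877 J/(g·°C)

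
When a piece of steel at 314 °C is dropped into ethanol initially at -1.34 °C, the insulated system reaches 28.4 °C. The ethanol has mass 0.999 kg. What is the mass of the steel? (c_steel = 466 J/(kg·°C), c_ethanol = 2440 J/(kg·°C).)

Conservation of energy gives ΣQ = 0:
m·466·(28.4 − 314) + 0.999·2440·(28.4 − (-1.34)) = 0
-133090 m = -72493
m = -72493/-133090 ≈ 0.5447 kg

m ≈ 0.545 kg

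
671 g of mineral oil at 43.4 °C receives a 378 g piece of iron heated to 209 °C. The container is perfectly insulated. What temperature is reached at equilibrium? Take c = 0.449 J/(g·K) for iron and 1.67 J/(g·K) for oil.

T_f ≈ 65.2 °C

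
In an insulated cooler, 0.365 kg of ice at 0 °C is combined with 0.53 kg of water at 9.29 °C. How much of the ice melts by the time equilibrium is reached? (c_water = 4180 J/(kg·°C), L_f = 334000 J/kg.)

Water can give up m c ΔT = 0.53·4180·9.29 = 20581 J before reaching 0 °C.
To melt every bit of ice: 0.365·334000 = 121910 J.
Since 20581 < 121910 J, not all the ice melts; equilibrium is at 0 °C.
m_melt = 20581 / L_f = 0.06162 kg.

m_melted ≈ 0.0616 kg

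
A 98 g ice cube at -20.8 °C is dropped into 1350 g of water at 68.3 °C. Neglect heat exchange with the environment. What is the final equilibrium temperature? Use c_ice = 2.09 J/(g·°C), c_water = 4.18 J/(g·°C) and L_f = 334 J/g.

Heat gained plus heat lost sum to zero:
warm ice to 0 °C: 98×2.09×(0 − (-20.8)) = 4260.3; latent heat to melt: 98×334 = 32732; meltwater 0→T: 98×4.18×T = 409.64 T; water cools: 1350×4.18×(T − 68.3) = 5643(T − 68.3)
6052.6 T = 385417 − 36992 = 348425
T ≈ 57.57 °C — above 0 °C, consistent with complete melting.

T_f ≈ 57.6 °C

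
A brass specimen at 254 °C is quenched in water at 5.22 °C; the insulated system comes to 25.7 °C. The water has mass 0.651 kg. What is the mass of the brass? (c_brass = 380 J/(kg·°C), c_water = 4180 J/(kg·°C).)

Net heat exchanged in the isolated system is zero:
m·380·(25.7 − 254) + 0.651·4180·(25.7 − 5.22) = 0
-86754 m = -55730
m = -55730/-86754 ≈ 0.6424 kg

m ≈ 0.642 kg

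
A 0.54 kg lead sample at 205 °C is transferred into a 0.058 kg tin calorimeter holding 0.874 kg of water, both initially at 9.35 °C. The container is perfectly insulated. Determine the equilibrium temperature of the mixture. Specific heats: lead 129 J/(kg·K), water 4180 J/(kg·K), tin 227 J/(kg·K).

Net heat exchanged in the isolated system is zero:
0.54·129·(T − 205) + 0.874·4180·(T − 9.35) + 0.058·227·(T − 9.35) = 0
69.66(T − 205) + 3653.3(T − 9.35) + 13.17(T − 9.35) = 0
(69.66 + 3653.3 + 13.17) T = 69.66·205 + 3653.3·9.35 + 13.17·9.35
T ≈ 13.00 °C

T_f ≈ 13.0 °C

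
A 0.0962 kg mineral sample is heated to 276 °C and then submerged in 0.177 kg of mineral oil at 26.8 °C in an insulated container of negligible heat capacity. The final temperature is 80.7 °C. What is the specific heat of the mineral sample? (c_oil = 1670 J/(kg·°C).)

c ≈ 848 J/(kg·°C)

Heat lost by the mineral sample = heat gained by the oil:
0.0962·c·(276 − 80.7) = 0.177·1670·(80.7 − 26.8)
18.79 c = 15932  ⇒  c ≈ 848 J/(kg·°C)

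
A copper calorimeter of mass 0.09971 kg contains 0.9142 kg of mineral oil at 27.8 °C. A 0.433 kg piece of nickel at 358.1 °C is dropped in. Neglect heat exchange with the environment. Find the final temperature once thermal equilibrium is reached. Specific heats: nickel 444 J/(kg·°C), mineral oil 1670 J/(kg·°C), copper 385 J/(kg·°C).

T_f ≈ 63.9 °C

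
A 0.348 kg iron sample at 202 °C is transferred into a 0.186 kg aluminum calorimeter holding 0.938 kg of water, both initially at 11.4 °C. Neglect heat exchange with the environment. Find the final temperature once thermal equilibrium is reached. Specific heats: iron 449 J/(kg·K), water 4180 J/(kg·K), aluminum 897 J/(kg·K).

T_f ≈ 18.4 °C

T_f = Σ m_i c_i T_i / Σ m_i c_i:
T_f = (156.25*202 + 3920.8*11.4 + 166.84*11.4) / (156.25 + 3920.8 + 166.84)
    = 78162 / 4243.9 ≈ 18.42 °C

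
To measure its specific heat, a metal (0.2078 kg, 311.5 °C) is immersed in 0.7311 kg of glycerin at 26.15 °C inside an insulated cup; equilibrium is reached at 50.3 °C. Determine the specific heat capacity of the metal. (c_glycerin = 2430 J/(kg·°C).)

c ≈ 790 J/(kg·°C)

m_s c (T_s − T_f) = m_glycerin c_glycerin (T_f − T_0):
0.2078×c×(311.5 − 50.3) = 0.7311×2430×(50.3 − 26.15)
54.28 c = 42904  ⇒  c ≈ 790.5 J/(kg·°C)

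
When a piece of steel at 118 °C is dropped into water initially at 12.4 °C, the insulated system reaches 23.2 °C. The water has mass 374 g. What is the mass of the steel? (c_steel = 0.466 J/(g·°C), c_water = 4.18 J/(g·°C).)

m ≈ 382 g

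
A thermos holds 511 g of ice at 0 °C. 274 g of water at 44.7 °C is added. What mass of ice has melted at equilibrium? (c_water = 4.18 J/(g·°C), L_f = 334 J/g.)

m_melted ≈ 153 g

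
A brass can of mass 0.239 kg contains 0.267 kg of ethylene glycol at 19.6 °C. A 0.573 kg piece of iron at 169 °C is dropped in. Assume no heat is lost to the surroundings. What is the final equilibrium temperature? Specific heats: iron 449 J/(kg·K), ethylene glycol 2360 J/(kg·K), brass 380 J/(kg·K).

T_f ≈ 58.9 °C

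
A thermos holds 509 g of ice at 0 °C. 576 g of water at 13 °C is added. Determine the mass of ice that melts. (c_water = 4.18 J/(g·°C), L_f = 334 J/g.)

m_melted ≈ 93.7 g

Heat available from the water dropping to 0 °C: 576×4.18×13 = 31300 J.
To melt every bit of ice: 509×334 = 170006 J.
Since 31300 < 170006 J, not all the ice melts; equilibrium is at 0 °C.
m_melted×334 = 31300  ⇒  m_melted ≈ 93.71 g.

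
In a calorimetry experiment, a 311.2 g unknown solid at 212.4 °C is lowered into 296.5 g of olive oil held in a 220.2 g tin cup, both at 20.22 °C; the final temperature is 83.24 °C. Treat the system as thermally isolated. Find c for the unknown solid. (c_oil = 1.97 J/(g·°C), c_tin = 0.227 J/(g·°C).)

Conservation of energy gives ΣQ = 0:
311.2·c·(83.24 − 212.4) + 296.5·1.97·(83.24 − 20.22) + 220.2·0.227·(83.24 − 20.22) = 0
-40195 c = -39960
c = -39960/-40195 ≈ 0.9942 J/(g·°C)

c ≈ 0.994 J/(g·°C)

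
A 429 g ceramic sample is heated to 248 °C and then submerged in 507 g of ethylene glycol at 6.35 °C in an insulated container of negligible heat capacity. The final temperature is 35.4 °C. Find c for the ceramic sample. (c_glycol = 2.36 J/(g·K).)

Heat lost by the ceramic sample = heat gained by the glycol:
429×c×(248 − 35.4) = 507×2.36×(35.4 − 6.35)
91205 c = 34759  ⇒  c ≈ 0.3811 J/(g·K)

c ≈ 0.381 J/(g·K)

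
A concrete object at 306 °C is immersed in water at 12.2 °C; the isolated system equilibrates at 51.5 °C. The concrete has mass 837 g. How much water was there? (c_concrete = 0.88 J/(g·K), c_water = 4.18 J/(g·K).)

Conservation of energy gives ΣQ = 0:
837·0.88·(51.5 − 306) + m·4.18·(51.5 − 12.2) = 0
164.27 m = 187455
m = 187455/164.27 ≈ 1141 g

m ≈ 1140 g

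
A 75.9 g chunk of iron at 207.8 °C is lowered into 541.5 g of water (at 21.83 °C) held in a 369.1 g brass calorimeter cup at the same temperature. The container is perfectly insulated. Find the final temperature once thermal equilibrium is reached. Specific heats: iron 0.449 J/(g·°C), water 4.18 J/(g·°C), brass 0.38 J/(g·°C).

T_f ≈ 24.4 °C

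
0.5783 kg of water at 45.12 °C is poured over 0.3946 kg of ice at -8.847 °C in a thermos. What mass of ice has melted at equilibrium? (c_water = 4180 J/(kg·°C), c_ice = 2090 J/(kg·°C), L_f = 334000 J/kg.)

Water can give up m c ΔT = 0.5783·4180·45.12 = 109068 J before reaching 0 °C.
Warming the ice to 0 °C takes 0.3946·2090·8.847 = 7296.2 J, leaving 101772 J for melting.
Melting all 0.3946 kg of ice would need 0.3946·334000 = 131796 J.
That's not enough to melt it all — equilibrium is at 0 °C with ice remaining.
Mass melted = 101772/334000 ≈ 0.3047 kg.

m_melted ≈ 0.305 kg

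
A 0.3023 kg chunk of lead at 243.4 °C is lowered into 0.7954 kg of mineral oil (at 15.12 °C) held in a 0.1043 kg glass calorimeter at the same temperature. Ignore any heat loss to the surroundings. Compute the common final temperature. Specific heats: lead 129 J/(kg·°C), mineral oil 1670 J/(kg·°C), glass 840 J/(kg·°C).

T_f ≈ 21.2 °C

Heat gained plus heat lost sum to zero:
0.3023·129·(T − 243.4) + 0.7954·1670·(T − 15.12) + 0.1043·840·(T − 15.12) = 0
39(T − 243.4) + 1328.3(T − 15.12) + 87.61(T − 15.12) = 0
1454.9 T = 30901
T = 30901 / 1454.9 = 21.2 °C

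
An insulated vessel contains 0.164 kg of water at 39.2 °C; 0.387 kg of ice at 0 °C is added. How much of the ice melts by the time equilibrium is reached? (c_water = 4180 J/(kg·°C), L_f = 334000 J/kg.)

m_melted ≈ 0.0805 kg

Cooling the water to 0 °C releases 0.164·4180·39.2 = 26872 J.
Fully melting the ice requires m_ice L_f = 0.387·334000 = 129258 J.
That's not enough to melt it all — equilibrium is at 0 °C with ice remaining.
m_melt = 26872 / L_f = 0.08046 kg.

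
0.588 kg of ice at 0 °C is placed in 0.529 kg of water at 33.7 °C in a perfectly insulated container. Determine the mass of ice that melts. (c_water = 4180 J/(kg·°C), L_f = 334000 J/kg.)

m_melted ≈ 0.223 kg

Water can give up m c ΔT = 0.529·4180·33.7 = 74518 J before reaching 0 °C.
Melting all 0.588 kg of ice would need 0.588·334000 = 196392 J.
That's not enough to melt it all — equilibrium is at 0 °C with ice remaining.
m_melt = 74518 / L_f = 0.2231 kg.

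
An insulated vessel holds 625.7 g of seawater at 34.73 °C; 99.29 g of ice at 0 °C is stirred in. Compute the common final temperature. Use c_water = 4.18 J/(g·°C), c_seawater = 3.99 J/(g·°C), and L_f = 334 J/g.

T_f ≈ 18.4 °C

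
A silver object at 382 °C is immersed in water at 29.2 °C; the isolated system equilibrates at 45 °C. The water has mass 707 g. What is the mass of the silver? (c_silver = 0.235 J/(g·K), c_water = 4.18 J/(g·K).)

Taking heat into each body as positive, Σ m c ΔT = 0:
m·0.235·(45 − 382) + 707·4.18·(45 − 29.2) = 0
-79.19 m = -46693
m = -46693/-79.19 ≈ 589.6 g

m ≈ 590 g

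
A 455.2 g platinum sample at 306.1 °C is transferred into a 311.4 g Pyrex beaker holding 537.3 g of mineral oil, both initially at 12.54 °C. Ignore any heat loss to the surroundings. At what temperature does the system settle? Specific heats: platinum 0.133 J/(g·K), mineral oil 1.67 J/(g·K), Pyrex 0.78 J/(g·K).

T_f ≈ 27.3 °C

T_f = Σ m_i c_i T_i / Σ m_i c_i:
T_f = (60.54*306.1 + 897.29*12.54 + 242.89*12.54) / (60.54 + 897.29 + 242.89)
    = 32830 / 1200.7 ≈ 27.34 °C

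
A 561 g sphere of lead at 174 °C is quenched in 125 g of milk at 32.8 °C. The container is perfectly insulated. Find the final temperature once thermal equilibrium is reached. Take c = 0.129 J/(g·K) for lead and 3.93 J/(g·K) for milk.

T_f ≈ 50.9 °C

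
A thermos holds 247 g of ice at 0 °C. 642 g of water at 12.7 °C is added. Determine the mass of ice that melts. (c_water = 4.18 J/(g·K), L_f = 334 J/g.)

Cooling the water to 0 °C releases 642·4.18·12.7 = 34081 J.
Fully melting the ice requires m_ice L_f = 247·334 = 82498 J.
Since 34081 < 82498 J, not all the ice melts; equilibrium is at 0 °C.
m_melted·334 = 34081  ⇒  m_melted ≈ 102 g.

m_melted ≈ 102 g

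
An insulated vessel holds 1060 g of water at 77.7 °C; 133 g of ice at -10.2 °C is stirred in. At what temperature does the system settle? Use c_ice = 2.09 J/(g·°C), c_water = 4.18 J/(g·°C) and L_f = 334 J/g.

T_f ≈ 59.6 °C

Conservation of energy gives ΣQ = 0:
ice -10.2→0 °C: 133×2.09×10.2 = 2835.3
  melt ice: 133×334 = 44422
  warm the meltwater: 555.94 T
  water cools: 1060×4.18×(T − 77.7) = 4430.8(T − 77.7)
4986.7 T = 344273 − 47257 = 297016
T ≈ 59.56 °C (positive, so assuming full melt was valid).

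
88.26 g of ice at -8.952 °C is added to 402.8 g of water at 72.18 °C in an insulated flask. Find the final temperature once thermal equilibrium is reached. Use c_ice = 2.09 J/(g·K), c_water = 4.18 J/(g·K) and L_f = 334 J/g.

Heat gained plus heat lost sum to zero:
ice -8.952→0 °C: 88.26·2.09·8.952 = 1651.3; fusion: m_ice L_f = 88.26·334 = 29479; meltwater 0→T: 88.26·4.18·T = 368.93 T; water: 1683.7(T − 72.18)
2052.6 T = 121530 − 31130 = 90400
T ≈ 44.04 °C. Since T > 0 °C, the all-ice-melts assumption holds.

T_f ≈ 44.0 °C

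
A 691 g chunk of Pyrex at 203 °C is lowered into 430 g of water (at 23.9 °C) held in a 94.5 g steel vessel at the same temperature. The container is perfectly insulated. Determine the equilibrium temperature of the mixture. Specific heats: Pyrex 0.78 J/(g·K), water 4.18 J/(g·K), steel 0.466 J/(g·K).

T_f = Σ m_i c_i T_i / Σ m_i c_i:
T_f = (538.98×203 + 1797.4×23.9 + 44.04×23.9) / (538.98 + 1797.4 + 44.04)
    = 153423 / 2380.4 ≈ 64.45 °C

T_f ≈ 64.5 °C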